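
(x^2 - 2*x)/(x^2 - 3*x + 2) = x/(x - 1)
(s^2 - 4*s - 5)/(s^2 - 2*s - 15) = (s + 1)/(s + 3)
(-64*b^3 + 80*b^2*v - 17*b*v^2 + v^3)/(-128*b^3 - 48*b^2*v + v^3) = (8*b^2 - 9*b*v + v^2)/(16*b^2 + 8*b*v + v^2)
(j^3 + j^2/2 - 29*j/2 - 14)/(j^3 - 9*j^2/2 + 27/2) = (2*j^3 + j^2 - 29*j - 28)/(2*j^3 - 9*j^2 + 27)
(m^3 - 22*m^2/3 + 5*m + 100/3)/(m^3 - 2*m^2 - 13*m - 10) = (3*m^2 - 7*m - 20)/(3*(m^2 + 3*m + 2))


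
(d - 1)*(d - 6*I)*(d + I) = d^3 - d^2 - 5*I*d^2 + 6*d + 5*I*d - 6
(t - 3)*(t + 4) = t^2 + t - 12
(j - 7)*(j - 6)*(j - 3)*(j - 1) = j^4 - 17*j^3 + 97*j^2 - 207*j + 126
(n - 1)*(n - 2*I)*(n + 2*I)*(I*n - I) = I*n^4 - 2*I*n^3 + 5*I*n^2 - 8*I*n + 4*I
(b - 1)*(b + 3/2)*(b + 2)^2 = b^4 + 9*b^3/2 + 9*b^2/2 - 4*b - 6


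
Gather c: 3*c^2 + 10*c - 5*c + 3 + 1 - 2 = 3*c^2 + 5*c + 2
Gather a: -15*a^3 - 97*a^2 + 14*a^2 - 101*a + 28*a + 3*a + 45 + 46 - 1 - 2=-15*a^3 - 83*a^2 - 70*a + 88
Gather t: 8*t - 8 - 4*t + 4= 4*t - 4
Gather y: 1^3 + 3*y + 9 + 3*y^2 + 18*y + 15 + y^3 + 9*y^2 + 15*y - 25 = y^3 + 12*y^2 + 36*y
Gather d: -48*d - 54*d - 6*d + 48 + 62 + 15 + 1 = 126 - 108*d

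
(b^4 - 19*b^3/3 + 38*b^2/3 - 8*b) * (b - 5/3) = b^5 - 8*b^4 + 209*b^3/9 - 262*b^2/9 + 40*b/3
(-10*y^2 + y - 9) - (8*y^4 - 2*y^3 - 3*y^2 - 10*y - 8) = -8*y^4 + 2*y^3 - 7*y^2 + 11*y - 1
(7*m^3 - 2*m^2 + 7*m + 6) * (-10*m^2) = -70*m^5 + 20*m^4 - 70*m^3 - 60*m^2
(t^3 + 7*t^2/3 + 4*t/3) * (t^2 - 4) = t^5 + 7*t^4/3 - 8*t^3/3 - 28*t^2/3 - 16*t/3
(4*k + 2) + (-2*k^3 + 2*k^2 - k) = -2*k^3 + 2*k^2 + 3*k + 2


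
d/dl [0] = 0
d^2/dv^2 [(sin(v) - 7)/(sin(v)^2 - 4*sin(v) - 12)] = (-9*sin(v)^5 + 24*sin(v)^4 + 454*sin(v)^2 - 701*sin(v)/2 + 36*sin(3*v) + sin(5*v)/2 - 488)/((sin(v) - 6)^3*(sin(v) + 2)^3)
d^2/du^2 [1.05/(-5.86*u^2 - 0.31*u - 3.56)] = (72.11316*u^2 + 3.81486*u - 1.05*(11.72*u + 0.31)*(23.44*u + 0.62) + 43.80936)/(5.86*u^2 + 0.31*u + 3.56)^3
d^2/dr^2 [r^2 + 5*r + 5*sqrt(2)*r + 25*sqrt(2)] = 2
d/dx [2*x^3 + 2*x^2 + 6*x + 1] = 6*x^2 + 4*x + 6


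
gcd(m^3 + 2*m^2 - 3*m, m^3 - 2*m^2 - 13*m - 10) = 1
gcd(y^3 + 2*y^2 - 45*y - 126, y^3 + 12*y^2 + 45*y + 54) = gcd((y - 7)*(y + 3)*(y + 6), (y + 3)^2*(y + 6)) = y^2 + 9*y + 18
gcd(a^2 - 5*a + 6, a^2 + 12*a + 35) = 1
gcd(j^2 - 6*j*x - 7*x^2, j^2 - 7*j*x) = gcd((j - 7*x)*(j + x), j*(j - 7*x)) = -j + 7*x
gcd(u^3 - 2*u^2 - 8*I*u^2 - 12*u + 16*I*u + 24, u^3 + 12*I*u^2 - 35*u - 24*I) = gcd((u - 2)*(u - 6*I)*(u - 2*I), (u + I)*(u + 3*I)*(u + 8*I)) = 1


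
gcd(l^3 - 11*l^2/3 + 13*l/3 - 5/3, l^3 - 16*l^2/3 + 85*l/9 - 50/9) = l - 5/3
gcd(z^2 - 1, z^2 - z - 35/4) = 1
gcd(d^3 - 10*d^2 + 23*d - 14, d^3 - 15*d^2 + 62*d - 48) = d - 1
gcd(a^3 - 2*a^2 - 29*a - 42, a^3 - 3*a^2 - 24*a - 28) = a^2 - 5*a - 14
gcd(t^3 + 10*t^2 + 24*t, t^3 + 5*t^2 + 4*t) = t^2 + 4*t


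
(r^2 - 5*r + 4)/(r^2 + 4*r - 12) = (r^2 - 5*r + 4)/(r^2 + 4*r - 12)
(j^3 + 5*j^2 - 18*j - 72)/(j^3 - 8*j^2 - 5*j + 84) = (j + 6)/(j - 7)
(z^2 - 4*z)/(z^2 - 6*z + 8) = z/(z - 2)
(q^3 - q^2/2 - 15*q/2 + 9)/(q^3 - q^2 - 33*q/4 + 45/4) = 2*(q - 2)/(2*q - 5)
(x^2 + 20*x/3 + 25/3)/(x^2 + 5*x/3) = (x + 5)/x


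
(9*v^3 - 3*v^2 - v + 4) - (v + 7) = 9*v^3 - 3*v^2 - 2*v - 3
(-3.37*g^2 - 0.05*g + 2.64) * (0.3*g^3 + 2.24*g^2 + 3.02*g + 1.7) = -1.011*g^5 - 7.5638*g^4 - 9.4974*g^3 + 0.0336000000000007*g^2 + 7.8878*g + 4.488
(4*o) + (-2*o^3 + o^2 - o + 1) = -2*o^3 + o^2 + 3*o + 1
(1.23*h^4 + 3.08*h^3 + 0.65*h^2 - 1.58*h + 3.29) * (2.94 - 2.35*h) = -2.8905*h^5 - 3.6218*h^4 + 7.5277*h^3 + 5.624*h^2 - 12.3767*h + 9.6726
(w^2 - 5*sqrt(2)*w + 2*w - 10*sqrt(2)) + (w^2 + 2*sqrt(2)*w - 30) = 2*w^2 - 3*sqrt(2)*w + 2*w - 30 - 10*sqrt(2)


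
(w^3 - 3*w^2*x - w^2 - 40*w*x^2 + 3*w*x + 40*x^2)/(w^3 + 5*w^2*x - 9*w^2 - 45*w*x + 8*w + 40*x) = (w - 8*x)/(w - 8)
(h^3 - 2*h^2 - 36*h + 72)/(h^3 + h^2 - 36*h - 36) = (h - 2)/(h + 1)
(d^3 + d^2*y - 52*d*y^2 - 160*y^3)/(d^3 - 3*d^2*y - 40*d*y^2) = (d + 4*y)/d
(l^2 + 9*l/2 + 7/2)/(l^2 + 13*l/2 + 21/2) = (l + 1)/(l + 3)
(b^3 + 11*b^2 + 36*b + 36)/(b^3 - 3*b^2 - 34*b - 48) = (b + 6)/(b - 8)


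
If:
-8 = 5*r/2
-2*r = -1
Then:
No Solution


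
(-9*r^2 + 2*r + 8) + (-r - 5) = -9*r^2 + r + 3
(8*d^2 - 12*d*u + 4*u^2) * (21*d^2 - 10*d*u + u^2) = 168*d^4 - 332*d^3*u + 212*d^2*u^2 - 52*d*u^3 + 4*u^4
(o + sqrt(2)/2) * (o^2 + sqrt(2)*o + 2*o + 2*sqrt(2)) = o^3 + 2*o^2 + 3*sqrt(2)*o^2/2 + o + 3*sqrt(2)*o + 2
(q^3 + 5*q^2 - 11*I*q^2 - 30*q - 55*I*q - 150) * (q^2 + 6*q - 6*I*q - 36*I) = q^5 + 11*q^4 - 17*I*q^4 - 66*q^3 - 187*I*q^3 - 1056*q^2 - 330*I*q^2 - 2880*q + 1980*I*q + 5400*I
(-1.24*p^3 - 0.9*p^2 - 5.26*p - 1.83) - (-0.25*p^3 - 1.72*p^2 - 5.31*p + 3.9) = -0.99*p^3 + 0.82*p^2 + 0.0499999999999998*p - 5.73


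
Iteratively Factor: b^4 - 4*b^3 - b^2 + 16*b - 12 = (b + 2)*(b^3 - 6*b^2 + 11*b - 6) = (b - 1)*(b + 2)*(b^2 - 5*b + 6) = (b - 3)*(b - 1)*(b + 2)*(b - 2)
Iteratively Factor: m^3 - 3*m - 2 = (m + 1)*(m^2 - m - 2) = (m + 1)^2*(m - 2)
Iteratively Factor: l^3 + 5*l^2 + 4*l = (l)*(l^2 + 5*l + 4) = l*(l + 1)*(l + 4)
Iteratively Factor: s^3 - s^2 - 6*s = (s - 3)*(s^2 + 2*s) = s*(s - 3)*(s + 2)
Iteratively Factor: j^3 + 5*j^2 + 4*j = (j + 1)*(j^2 + 4*j) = (j + 1)*(j + 4)*(j)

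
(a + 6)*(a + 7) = a^2 + 13*a + 42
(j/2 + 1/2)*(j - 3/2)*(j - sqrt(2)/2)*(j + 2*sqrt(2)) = j^4/2 - j^3/4 + 3*sqrt(2)*j^3/4 - 7*j^2/4 - 3*sqrt(2)*j^2/8 - 9*sqrt(2)*j/8 + j/2 + 3/2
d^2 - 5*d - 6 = (d - 6)*(d + 1)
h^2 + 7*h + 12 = (h + 3)*(h + 4)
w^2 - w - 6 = (w - 3)*(w + 2)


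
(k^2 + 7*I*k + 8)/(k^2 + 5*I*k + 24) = (k - I)/(k - 3*I)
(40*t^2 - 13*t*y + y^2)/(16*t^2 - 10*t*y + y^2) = (-5*t + y)/(-2*t + y)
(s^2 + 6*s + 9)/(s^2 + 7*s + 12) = (s + 3)/(s + 4)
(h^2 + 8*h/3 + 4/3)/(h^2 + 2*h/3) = (h + 2)/h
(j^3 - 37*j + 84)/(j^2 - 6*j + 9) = (j^2 + 3*j - 28)/(j - 3)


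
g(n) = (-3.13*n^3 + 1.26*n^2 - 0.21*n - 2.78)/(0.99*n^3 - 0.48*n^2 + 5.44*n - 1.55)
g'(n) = (-9.39*n^2 + 2.52*n - 0.21)/(0.99*n^3 - 0.48*n^2 + 5.44*n - 1.55) + (-2.97*n^2 + 0.96*n - 5.44)*(-3.13*n^3 + 1.26*n^2 - 0.21*n - 2.78)/(0.99*n^3 - 0.48*n^2 + 5.44*n - 1.55)^2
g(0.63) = -1.65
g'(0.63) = 3.92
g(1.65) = -1.30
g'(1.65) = -0.57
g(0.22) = 7.65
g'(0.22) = 112.61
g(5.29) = -2.69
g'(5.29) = -0.15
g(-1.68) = -0.95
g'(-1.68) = 0.97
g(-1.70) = -0.97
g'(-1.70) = 0.96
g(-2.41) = -1.56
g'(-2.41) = 0.70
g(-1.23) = -0.48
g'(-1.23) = 1.12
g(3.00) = -2.06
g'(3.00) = -0.45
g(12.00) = -3.07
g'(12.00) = -0.02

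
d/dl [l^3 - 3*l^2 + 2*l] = 3*l^2 - 6*l + 2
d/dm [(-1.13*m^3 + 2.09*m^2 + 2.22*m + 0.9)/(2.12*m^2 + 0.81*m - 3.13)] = (-2.3956*m^4 - 1.8306*m^3 + 7.5972*m^2 - 16.8994*m - 7.6776)/(4.4944*m^4 + 3.4344*m^3 - 12.6151*m^2 - 5.0706*m + 9.7969)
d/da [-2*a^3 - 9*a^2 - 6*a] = -6*a^2 - 18*a - 6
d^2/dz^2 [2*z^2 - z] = 4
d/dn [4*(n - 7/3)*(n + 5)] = 8*n + 32/3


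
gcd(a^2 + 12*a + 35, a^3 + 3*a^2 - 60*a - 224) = a + 7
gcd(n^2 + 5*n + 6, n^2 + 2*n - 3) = n + 3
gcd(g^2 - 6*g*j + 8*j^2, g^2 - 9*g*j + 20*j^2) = g - 4*j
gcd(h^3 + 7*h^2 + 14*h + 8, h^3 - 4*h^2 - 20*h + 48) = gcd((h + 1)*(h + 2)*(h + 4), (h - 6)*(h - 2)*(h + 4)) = h + 4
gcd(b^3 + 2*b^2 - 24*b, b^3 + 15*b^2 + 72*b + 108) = b + 6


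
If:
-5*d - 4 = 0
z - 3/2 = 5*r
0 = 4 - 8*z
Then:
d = -4/5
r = -1/5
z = 1/2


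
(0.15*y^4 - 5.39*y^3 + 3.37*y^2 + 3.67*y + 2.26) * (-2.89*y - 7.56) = -0.4335*y^5 + 14.4431*y^4 + 31.0091*y^3 - 36.0835*y^2 - 34.2766*y - 17.0856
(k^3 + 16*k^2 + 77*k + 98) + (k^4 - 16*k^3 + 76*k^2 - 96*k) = k^4 - 15*k^3 + 92*k^2 - 19*k + 98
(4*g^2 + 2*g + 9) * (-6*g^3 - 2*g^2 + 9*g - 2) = -24*g^5 - 20*g^4 - 22*g^3 - 8*g^2 + 77*g - 18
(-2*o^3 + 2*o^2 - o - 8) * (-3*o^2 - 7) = 6*o^5 - 6*o^4 + 17*o^3 + 10*o^2 + 7*o + 56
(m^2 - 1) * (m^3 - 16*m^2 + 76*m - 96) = m^5 - 16*m^4 + 75*m^3 - 80*m^2 - 76*m + 96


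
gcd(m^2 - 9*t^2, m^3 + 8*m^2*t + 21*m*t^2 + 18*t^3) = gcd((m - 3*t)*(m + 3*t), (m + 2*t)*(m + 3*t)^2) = m + 3*t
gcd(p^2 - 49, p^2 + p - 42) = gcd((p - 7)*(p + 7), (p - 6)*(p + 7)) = p + 7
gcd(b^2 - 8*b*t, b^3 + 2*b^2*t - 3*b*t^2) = b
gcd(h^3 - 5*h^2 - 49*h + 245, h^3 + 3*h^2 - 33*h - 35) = h^2 + 2*h - 35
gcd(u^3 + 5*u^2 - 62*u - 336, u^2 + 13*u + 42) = u^2 + 13*u + 42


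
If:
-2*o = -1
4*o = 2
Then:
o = 1/2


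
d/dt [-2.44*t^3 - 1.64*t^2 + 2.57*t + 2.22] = -7.32*t^2 - 3.28*t + 2.57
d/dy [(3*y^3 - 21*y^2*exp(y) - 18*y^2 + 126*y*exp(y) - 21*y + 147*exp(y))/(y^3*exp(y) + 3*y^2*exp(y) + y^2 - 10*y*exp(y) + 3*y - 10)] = 3*(-(y^3 - 7*y^2*exp(y) - 6*y^2 + 42*y*exp(y) - 7*y + 49*exp(y))*(y^3*exp(y) + 6*y^2*exp(y) - 4*y*exp(y) + 2*y - 10*exp(y) + 3) + (-7*y^2*exp(y) + 3*y^2 + 28*y*exp(y) - 12*y + 91*exp(y) - 7)*(y^3*exp(y) + 3*y^2*exp(y) + y^2 - 10*y*exp(y) + 3*y - 10))/(y^3*exp(y) + 3*y^2*exp(y) + y^2 - 10*y*exp(y) + 3*y - 10)^2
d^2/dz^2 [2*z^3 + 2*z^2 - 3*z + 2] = 12*z + 4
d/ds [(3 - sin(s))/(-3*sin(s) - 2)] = 11*cos(s)/(3*sin(s) + 2)^2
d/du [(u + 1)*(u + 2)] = 2*u + 3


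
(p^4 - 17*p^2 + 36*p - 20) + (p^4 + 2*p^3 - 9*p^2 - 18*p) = 2*p^4 + 2*p^3 - 26*p^2 + 18*p - 20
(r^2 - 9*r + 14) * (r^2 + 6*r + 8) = r^4 - 3*r^3 - 32*r^2 + 12*r + 112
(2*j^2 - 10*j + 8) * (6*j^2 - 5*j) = 12*j^4 - 70*j^3 + 98*j^2 - 40*j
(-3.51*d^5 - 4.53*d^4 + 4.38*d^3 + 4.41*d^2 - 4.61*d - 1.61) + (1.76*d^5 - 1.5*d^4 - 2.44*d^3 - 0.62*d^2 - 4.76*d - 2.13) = -1.75*d^5 - 6.03*d^4 + 1.94*d^3 + 3.79*d^2 - 9.37*d - 3.74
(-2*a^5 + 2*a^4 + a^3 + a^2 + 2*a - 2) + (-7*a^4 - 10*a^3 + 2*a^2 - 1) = -2*a^5 - 5*a^4 - 9*a^3 + 3*a^2 + 2*a - 3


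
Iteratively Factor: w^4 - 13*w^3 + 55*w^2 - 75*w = (w - 5)*(w^3 - 8*w^2 + 15*w) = (w - 5)^2*(w^2 - 3*w) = (w - 5)^2*(w - 3)*(w)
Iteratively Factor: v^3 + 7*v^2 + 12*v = (v)*(v^2 + 7*v + 12) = v*(v + 3)*(v + 4)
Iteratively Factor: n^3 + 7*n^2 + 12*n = (n)*(n^2 + 7*n + 12) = n*(n + 3)*(n + 4)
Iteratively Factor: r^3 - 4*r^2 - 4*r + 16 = (r - 2)*(r^2 - 2*r - 8) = (r - 4)*(r - 2)*(r + 2)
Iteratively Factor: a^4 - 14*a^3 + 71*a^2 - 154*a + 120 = (a - 4)*(a^3 - 10*a^2 + 31*a - 30) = (a - 5)*(a - 4)*(a^2 - 5*a + 6) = (a - 5)*(a - 4)*(a - 3)*(a - 2)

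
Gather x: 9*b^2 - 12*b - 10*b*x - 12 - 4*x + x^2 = 9*b^2 - 12*b + x^2 + x*(-10*b - 4) - 12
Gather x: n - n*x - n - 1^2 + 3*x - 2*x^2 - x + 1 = -2*x^2 + x*(2 - n)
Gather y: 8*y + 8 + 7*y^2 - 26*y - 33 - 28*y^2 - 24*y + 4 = -21*y^2 - 42*y - 21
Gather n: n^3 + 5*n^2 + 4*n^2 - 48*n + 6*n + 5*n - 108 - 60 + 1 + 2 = n^3 + 9*n^2 - 37*n - 165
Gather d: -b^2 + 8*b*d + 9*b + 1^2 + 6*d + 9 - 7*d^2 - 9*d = -b^2 + 9*b - 7*d^2 + d*(8*b - 3) + 10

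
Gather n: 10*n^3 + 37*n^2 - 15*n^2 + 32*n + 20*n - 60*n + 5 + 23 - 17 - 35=10*n^3 + 22*n^2 - 8*n - 24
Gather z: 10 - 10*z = 10 - 10*z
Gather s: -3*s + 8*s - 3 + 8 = 5*s + 5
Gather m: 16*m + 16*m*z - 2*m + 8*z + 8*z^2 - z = m*(16*z + 14) + 8*z^2 + 7*z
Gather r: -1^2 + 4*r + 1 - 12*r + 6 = 6 - 8*r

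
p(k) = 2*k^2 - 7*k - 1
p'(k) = 4*k - 7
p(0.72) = -5.00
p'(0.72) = -4.12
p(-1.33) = 11.85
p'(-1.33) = -12.32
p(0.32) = -3.04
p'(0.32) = -5.72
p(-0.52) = 3.18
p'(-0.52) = -9.08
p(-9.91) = 264.79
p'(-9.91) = -46.64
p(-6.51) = 129.33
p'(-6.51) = -33.04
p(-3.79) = 54.26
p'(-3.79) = -22.16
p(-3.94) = 57.63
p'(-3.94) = -22.76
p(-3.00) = 38.00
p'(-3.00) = -19.00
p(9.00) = 98.00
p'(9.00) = 29.00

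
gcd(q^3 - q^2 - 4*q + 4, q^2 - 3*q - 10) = q + 2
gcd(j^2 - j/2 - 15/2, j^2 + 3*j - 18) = j - 3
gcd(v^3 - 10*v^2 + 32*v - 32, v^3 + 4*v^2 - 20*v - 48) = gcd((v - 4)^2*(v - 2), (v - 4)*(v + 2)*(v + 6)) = v - 4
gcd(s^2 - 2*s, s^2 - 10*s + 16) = s - 2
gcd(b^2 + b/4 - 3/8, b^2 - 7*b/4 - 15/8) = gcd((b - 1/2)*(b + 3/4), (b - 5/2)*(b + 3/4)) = b + 3/4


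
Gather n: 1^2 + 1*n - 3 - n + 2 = 0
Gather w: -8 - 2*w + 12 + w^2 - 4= w^2 - 2*w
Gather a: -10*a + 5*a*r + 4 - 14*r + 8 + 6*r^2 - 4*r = a*(5*r - 10) + 6*r^2 - 18*r + 12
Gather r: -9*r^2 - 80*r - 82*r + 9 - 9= -9*r^2 - 162*r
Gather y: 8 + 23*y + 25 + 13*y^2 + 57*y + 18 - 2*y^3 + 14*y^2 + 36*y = -2*y^3 + 27*y^2 + 116*y + 51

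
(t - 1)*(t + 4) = t^2 + 3*t - 4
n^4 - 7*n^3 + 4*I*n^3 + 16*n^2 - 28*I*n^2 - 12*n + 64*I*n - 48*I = (n - 3)*(n - 2)^2*(n + 4*I)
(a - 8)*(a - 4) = a^2 - 12*a + 32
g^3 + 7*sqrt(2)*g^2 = g^2*(g + 7*sqrt(2))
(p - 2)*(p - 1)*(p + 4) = p^3 + p^2 - 10*p + 8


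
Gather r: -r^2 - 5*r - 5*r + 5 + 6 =-r^2 - 10*r + 11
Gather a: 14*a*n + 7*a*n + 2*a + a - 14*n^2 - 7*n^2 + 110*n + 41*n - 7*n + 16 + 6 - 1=a*(21*n + 3) - 21*n^2 + 144*n + 21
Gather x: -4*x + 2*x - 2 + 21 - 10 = 9 - 2*x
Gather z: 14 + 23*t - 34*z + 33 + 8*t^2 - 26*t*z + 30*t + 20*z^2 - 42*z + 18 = 8*t^2 + 53*t + 20*z^2 + z*(-26*t - 76) + 65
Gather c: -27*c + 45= 45 - 27*c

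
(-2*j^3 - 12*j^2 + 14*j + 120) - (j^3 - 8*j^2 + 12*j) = -3*j^3 - 4*j^2 + 2*j + 120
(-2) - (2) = -4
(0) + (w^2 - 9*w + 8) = w^2 - 9*w + 8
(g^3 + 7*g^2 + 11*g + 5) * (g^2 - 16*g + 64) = g^5 - 9*g^4 - 37*g^3 + 277*g^2 + 624*g + 320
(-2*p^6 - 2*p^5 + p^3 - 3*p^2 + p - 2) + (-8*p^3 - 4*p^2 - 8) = -2*p^6 - 2*p^5 - 7*p^3 - 7*p^2 + p - 10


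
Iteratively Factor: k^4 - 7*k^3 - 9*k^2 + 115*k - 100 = (k - 1)*(k^3 - 6*k^2 - 15*k + 100) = (k - 1)*(k + 4)*(k^2 - 10*k + 25) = (k - 5)*(k - 1)*(k + 4)*(k - 5)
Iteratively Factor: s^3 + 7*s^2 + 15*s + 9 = (s + 3)*(s^2 + 4*s + 3) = (s + 3)^2*(s + 1)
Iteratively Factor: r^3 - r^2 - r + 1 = (r - 1)*(r^2 - 1) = (r - 1)^2*(r + 1)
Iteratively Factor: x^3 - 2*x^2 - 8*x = (x + 2)*(x^2 - 4*x) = (x - 4)*(x + 2)*(x)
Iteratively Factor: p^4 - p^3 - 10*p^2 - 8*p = (p - 4)*(p^3 + 3*p^2 + 2*p) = (p - 4)*(p + 1)*(p^2 + 2*p) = p*(p - 4)*(p + 1)*(p + 2)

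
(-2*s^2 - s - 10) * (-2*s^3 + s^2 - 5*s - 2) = 4*s^5 + 29*s^3 - s^2 + 52*s + 20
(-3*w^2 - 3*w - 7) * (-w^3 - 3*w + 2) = 3*w^5 + 3*w^4 + 16*w^3 + 3*w^2 + 15*w - 14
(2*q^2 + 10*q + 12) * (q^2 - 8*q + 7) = 2*q^4 - 6*q^3 - 54*q^2 - 26*q + 84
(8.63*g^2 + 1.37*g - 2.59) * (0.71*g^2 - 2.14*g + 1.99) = 6.1273*g^4 - 17.4955*g^3 + 12.403*g^2 + 8.2689*g - 5.1541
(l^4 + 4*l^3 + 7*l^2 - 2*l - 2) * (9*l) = 9*l^5 + 36*l^4 + 63*l^3 - 18*l^2 - 18*l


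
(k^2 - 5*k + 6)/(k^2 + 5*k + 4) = (k^2 - 5*k + 6)/(k^2 + 5*k + 4)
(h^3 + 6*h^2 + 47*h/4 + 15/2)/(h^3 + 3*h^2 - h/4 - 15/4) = (h + 2)/(h - 1)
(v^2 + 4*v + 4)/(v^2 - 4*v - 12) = (v + 2)/(v - 6)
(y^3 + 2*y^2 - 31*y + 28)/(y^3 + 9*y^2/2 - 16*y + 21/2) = 2*(y - 4)/(2*y - 3)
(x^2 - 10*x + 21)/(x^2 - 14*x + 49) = (x - 3)/(x - 7)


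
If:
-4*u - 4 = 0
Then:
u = -1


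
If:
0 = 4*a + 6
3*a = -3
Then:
No Solution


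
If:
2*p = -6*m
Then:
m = -p/3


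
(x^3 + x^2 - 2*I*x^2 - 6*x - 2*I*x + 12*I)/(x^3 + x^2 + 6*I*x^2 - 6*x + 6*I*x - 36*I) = (x - 2*I)/(x + 6*I)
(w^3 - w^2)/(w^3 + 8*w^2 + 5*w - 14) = w^2/(w^2 + 9*w + 14)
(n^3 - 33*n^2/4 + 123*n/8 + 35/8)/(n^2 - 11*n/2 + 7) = (4*n^2 - 19*n - 5)/(4*(n - 2))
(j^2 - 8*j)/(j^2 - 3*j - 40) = j/(j + 5)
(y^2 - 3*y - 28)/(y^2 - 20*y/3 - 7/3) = 3*(y + 4)/(3*y + 1)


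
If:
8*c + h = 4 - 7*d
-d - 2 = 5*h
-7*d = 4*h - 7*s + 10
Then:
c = 211/124 - 119*s/124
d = 35*s/31 - 42/31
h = -7*s/31 - 4/31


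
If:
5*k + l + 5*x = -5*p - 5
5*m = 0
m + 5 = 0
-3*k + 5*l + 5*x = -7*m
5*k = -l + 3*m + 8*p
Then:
No Solution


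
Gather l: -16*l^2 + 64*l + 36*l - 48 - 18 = -16*l^2 + 100*l - 66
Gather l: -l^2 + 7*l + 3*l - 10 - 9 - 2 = -l^2 + 10*l - 21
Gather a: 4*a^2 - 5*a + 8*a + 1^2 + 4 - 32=4*a^2 + 3*a - 27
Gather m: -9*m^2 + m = -9*m^2 + m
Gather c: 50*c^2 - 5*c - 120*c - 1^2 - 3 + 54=50*c^2 - 125*c + 50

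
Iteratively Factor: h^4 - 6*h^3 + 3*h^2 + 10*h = (h - 2)*(h^3 - 4*h^2 - 5*h) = (h - 5)*(h - 2)*(h^2 + h) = (h - 5)*(h - 2)*(h + 1)*(h)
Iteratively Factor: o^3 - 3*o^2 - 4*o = (o - 4)*(o^2 + o) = o*(o - 4)*(o + 1)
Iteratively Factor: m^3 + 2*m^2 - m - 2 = (m + 2)*(m^2 - 1) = (m - 1)*(m + 2)*(m + 1)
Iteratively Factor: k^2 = (k)*(k)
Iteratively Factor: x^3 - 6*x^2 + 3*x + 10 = (x - 2)*(x^2 - 4*x - 5) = (x - 2)*(x + 1)*(x - 5)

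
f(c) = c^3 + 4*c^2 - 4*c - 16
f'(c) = 3*c^2 + 8*c - 4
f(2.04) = 0.98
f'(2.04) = 24.80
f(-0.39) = -13.89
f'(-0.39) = -6.66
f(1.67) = -6.87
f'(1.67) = 17.73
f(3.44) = 58.28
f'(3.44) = 59.02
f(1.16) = -13.70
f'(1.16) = 9.32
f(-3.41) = 4.50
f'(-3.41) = 3.60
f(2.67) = 20.87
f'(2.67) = 38.75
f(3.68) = 73.29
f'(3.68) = 66.07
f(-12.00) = -1120.00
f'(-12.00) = 332.00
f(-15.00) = -2431.00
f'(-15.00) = 551.00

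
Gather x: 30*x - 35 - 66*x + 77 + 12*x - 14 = 28 - 24*x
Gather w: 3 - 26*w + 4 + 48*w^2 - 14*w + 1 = 48*w^2 - 40*w + 8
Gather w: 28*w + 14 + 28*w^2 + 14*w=28*w^2 + 42*w + 14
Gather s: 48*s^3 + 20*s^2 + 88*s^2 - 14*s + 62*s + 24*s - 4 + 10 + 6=48*s^3 + 108*s^2 + 72*s + 12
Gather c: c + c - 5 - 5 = 2*c - 10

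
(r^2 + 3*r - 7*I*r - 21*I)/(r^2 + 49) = (r + 3)/(r + 7*I)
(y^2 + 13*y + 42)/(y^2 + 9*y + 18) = (y + 7)/(y + 3)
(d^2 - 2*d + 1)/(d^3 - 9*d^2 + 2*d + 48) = (d^2 - 2*d + 1)/(d^3 - 9*d^2 + 2*d + 48)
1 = 1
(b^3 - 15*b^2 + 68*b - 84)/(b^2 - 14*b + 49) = (b^2 - 8*b + 12)/(b - 7)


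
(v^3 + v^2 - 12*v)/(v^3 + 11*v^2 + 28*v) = (v - 3)/(v + 7)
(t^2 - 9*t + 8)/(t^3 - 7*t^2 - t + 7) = (t - 8)/(t^2 - 6*t - 7)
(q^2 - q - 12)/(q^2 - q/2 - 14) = 2*(q + 3)/(2*q + 7)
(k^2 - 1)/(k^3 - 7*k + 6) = (k + 1)/(k^2 + k - 6)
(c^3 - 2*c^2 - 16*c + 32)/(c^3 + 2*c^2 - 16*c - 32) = (c - 2)/(c + 2)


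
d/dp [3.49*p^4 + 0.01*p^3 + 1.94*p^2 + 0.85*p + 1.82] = 13.96*p^3 + 0.03*p^2 + 3.88*p + 0.85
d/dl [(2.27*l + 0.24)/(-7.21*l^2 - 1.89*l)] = (16.3667*l^2 + 3.4608*l + 0.4536)/(l^2*(51.9841*l^2 + 27.2538*l + 3.5721))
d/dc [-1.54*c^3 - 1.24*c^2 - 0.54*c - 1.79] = -4.62*c^2 - 2.48*c - 0.54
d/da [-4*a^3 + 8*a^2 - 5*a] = -12*a^2 + 16*a - 5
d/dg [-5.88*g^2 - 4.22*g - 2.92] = -11.76*g - 4.22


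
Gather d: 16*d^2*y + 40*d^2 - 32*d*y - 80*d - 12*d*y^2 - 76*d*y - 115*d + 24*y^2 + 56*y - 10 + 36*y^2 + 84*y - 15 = d^2*(16*y + 40) + d*(-12*y^2 - 108*y - 195) + 60*y^2 + 140*y - 25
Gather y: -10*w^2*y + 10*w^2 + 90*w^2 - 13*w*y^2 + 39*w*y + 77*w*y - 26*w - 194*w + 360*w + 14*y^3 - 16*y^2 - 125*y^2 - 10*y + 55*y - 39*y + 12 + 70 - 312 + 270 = 100*w^2 + 140*w + 14*y^3 + y^2*(-13*w - 141) + y*(-10*w^2 + 116*w + 6) + 40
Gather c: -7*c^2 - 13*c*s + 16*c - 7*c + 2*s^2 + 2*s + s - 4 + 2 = -7*c^2 + c*(9 - 13*s) + 2*s^2 + 3*s - 2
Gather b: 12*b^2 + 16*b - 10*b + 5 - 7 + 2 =12*b^2 + 6*b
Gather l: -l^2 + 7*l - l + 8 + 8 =-l^2 + 6*l + 16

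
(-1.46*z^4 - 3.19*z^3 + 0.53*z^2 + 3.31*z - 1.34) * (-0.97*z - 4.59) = 1.4162*z^5 + 9.7957*z^4 + 14.128*z^3 - 5.6434*z^2 - 13.8931*z + 6.1506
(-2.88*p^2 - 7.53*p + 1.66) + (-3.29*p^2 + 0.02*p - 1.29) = -6.17*p^2 - 7.51*p + 0.37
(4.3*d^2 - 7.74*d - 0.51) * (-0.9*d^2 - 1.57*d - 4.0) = -3.87*d^4 + 0.215*d^3 - 4.5892*d^2 + 31.7607*d + 2.04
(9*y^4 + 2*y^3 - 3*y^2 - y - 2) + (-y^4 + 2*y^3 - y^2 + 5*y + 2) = 8*y^4 + 4*y^3 - 4*y^2 + 4*y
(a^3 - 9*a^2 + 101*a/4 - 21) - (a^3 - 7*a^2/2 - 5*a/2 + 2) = -11*a^2/2 + 111*a/4 - 23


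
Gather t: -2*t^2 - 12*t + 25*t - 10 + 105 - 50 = -2*t^2 + 13*t + 45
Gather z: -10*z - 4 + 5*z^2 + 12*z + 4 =5*z^2 + 2*z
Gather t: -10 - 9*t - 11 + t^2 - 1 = t^2 - 9*t - 22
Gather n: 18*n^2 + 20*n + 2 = 18*n^2 + 20*n + 2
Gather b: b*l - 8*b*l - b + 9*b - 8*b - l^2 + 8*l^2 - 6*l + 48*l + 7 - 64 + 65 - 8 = -7*b*l + 7*l^2 + 42*l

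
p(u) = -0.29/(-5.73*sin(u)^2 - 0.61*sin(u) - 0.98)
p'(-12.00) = -0.19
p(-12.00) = 0.10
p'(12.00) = 0.26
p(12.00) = 0.13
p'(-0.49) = 0.32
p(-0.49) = 0.15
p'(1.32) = -0.02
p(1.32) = 0.04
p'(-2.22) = -0.09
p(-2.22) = 0.07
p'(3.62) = -0.33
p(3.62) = 0.15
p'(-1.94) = -0.04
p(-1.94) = 0.05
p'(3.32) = -0.37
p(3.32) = 0.28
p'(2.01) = 0.03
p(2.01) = 0.05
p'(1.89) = 0.02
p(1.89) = 0.04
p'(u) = -0.29*(11.46*sin(u)*cos(u) + 0.61*cos(u))/(-5.73*sin(u)^2 - 0.61*sin(u) - 0.98)^2 = -(3.3234*sin(u) + 0.1769)*cos(u)/(5.73*sin(u)^2 + 0.61*sin(u) + 0.98)^2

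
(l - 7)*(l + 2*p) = l^2 + 2*l*p - 7*l - 14*p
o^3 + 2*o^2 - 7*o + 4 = (o - 1)^2*(o + 4)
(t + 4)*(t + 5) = t^2 + 9*t + 20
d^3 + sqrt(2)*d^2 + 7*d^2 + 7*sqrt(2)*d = d*(d + 7)*(d + sqrt(2))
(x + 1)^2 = x^2 + 2*x + 1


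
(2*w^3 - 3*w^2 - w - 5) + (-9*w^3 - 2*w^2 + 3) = -7*w^3 - 5*w^2 - w - 2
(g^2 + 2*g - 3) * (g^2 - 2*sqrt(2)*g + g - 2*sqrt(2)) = g^4 - 2*sqrt(2)*g^3 + 3*g^3 - 6*sqrt(2)*g^2 - g^2 - 3*g + 2*sqrt(2)*g + 6*sqrt(2)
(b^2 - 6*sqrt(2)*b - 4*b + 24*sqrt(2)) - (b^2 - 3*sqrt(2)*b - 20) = -3*sqrt(2)*b - 4*b + 20 + 24*sqrt(2)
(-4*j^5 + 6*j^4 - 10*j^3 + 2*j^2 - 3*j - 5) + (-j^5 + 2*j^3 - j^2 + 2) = -5*j^5 + 6*j^4 - 8*j^3 + j^2 - 3*j - 3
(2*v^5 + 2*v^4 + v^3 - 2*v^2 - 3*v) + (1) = 2*v^5 + 2*v^4 + v^3 - 2*v^2 - 3*v + 1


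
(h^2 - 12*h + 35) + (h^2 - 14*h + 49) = 2*h^2 - 26*h + 84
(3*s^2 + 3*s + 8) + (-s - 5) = 3*s^2 + 2*s + 3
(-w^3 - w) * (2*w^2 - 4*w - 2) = -2*w^5 + 4*w^4 + 4*w^2 + 2*w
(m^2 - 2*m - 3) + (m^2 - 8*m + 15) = 2*m^2 - 10*m + 12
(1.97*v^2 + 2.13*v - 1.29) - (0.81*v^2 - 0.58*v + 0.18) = 1.16*v^2 + 2.71*v - 1.47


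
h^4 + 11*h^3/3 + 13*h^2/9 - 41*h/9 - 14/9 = (h - 1)*(h + 1/3)*(h + 2)*(h + 7/3)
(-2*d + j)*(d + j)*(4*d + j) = -8*d^3 - 6*d^2*j + 3*d*j^2 + j^3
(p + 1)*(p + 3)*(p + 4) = p^3 + 8*p^2 + 19*p + 12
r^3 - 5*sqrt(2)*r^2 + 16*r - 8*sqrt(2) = (r - 2*sqrt(2))^2*(r - sqrt(2))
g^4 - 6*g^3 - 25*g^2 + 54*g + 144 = (g - 8)*(g - 3)*(g + 2)*(g + 3)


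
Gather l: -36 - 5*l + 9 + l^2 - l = l^2 - 6*l - 27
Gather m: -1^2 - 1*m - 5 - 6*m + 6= -7*m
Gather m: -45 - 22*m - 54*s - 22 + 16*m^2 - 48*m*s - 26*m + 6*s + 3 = 16*m^2 + m*(-48*s - 48) - 48*s - 64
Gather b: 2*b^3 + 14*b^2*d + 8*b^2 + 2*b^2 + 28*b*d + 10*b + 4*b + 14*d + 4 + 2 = 2*b^3 + b^2*(14*d + 10) + b*(28*d + 14) + 14*d + 6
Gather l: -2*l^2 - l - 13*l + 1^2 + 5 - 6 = -2*l^2 - 14*l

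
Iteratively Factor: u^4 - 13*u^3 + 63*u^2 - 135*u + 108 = (u - 4)*(u^3 - 9*u^2 + 27*u - 27) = (u - 4)*(u - 3)*(u^2 - 6*u + 9) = (u - 4)*(u - 3)^2*(u - 3)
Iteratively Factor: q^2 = (q)*(q)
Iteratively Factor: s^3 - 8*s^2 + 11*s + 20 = (s - 4)*(s^2 - 4*s - 5) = (s - 5)*(s - 4)*(s + 1)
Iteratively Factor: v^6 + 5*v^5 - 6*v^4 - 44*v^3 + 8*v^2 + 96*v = (v + 2)*(v^5 + 3*v^4 - 12*v^3 - 20*v^2 + 48*v) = (v + 2)*(v + 4)*(v^4 - v^3 - 8*v^2 + 12*v) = (v - 2)*(v + 2)*(v + 4)*(v^3 + v^2 - 6*v) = (v - 2)^2*(v + 2)*(v + 4)*(v^2 + 3*v) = (v - 2)^2*(v + 2)*(v + 3)*(v + 4)*(v)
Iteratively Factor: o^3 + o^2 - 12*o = (o + 4)*(o^2 - 3*o) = o*(o + 4)*(o - 3)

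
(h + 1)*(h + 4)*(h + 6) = h^3 + 11*h^2 + 34*h + 24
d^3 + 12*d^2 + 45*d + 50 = (d + 2)*(d + 5)^2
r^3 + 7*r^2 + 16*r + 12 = (r + 2)^2*(r + 3)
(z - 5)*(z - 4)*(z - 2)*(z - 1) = z^4 - 12*z^3 + 49*z^2 - 78*z + 40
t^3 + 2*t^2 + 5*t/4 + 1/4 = (t + 1/2)^2*(t + 1)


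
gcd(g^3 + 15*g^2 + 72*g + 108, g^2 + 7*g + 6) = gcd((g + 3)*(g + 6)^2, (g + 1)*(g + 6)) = g + 6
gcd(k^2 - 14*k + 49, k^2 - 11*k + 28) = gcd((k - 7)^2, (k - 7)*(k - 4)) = k - 7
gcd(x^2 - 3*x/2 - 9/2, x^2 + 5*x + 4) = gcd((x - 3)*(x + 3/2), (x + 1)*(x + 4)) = 1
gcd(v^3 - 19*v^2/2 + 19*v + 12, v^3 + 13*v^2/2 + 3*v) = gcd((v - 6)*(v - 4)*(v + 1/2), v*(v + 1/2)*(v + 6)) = v + 1/2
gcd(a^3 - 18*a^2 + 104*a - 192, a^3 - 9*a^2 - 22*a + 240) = a^2 - 14*a + 48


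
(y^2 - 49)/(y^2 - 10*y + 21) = (y + 7)/(y - 3)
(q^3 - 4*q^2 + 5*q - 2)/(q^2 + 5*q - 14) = (q^2 - 2*q + 1)/(q + 7)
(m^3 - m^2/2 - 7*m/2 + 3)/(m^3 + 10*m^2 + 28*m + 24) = (2*m^2 - 5*m + 3)/(2*(m^2 + 8*m + 12))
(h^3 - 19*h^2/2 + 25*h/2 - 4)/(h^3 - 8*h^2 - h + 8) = (h - 1/2)/(h + 1)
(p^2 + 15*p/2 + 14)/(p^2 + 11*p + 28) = (p + 7/2)/(p + 7)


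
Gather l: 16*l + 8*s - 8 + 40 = 16*l + 8*s + 32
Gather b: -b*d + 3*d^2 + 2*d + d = -b*d + 3*d^2 + 3*d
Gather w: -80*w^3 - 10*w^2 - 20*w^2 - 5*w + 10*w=-80*w^3 - 30*w^2 + 5*w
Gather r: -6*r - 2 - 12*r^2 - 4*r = -12*r^2 - 10*r - 2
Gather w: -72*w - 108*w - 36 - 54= -180*w - 90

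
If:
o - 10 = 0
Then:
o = 10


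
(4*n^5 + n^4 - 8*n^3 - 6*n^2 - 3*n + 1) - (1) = 4*n^5 + n^4 - 8*n^3 - 6*n^2 - 3*n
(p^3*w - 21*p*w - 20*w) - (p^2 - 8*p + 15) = p^3*w - p^2 - 21*p*w + 8*p - 20*w - 15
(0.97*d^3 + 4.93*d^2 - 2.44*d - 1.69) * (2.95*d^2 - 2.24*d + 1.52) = 2.8615*d^5 + 12.3707*d^4 - 16.7668*d^3 + 7.9737*d^2 + 0.0768*d - 2.5688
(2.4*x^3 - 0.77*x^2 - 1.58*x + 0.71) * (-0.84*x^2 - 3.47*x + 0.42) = -2.016*x^5 - 7.6812*x^4 + 5.0071*x^3 + 4.5628*x^2 - 3.1273*x + 0.2982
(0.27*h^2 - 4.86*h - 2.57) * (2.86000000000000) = 0.7722*h^2 - 13.8996*h - 7.3502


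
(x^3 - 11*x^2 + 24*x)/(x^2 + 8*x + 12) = x*(x^2 - 11*x + 24)/(x^2 + 8*x + 12)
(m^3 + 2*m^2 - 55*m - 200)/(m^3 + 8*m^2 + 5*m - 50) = (m - 8)/(m - 2)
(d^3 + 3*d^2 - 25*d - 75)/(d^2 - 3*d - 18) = (d^2 - 25)/(d - 6)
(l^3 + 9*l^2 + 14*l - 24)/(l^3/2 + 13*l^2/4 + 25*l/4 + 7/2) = 4*(l^3 + 9*l^2 + 14*l - 24)/(2*l^3 + 13*l^2 + 25*l + 14)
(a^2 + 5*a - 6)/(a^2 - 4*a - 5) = (-a^2 - 5*a + 6)/(-a^2 + 4*a + 5)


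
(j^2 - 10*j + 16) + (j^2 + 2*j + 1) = 2*j^2 - 8*j + 17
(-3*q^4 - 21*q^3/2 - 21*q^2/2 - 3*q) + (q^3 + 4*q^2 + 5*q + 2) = -3*q^4 - 19*q^3/2 - 13*q^2/2 + 2*q + 2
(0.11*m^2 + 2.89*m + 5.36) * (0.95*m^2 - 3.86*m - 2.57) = 0.1045*m^4 + 2.3209*m^3 - 6.3461*m^2 - 28.1169*m - 13.7752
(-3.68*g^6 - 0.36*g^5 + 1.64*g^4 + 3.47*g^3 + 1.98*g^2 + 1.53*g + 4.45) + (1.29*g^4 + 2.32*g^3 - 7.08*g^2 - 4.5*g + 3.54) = -3.68*g^6 - 0.36*g^5 + 2.93*g^4 + 5.79*g^3 - 5.1*g^2 - 2.97*g + 7.99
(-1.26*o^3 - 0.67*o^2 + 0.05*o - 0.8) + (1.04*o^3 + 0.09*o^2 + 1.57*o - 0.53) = -0.22*o^3 - 0.58*o^2 + 1.62*o - 1.33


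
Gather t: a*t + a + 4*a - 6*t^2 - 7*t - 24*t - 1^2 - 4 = 5*a - 6*t^2 + t*(a - 31) - 5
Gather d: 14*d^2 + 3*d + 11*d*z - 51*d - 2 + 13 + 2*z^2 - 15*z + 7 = 14*d^2 + d*(11*z - 48) + 2*z^2 - 15*z + 18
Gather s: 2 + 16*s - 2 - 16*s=0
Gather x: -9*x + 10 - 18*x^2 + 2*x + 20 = -18*x^2 - 7*x + 30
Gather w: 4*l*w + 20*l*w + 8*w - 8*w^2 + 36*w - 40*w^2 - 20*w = -48*w^2 + w*(24*l + 24)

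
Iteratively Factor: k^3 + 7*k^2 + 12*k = (k + 4)*(k^2 + 3*k) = k*(k + 4)*(k + 3)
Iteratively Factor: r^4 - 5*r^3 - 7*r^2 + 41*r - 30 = (r - 2)*(r^3 - 3*r^2 - 13*r + 15) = (r - 2)*(r - 1)*(r^2 - 2*r - 15) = (r - 2)*(r - 1)*(r + 3)*(r - 5)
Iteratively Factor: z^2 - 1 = (z - 1)*(z + 1)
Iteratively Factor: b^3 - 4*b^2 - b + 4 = (b - 1)*(b^2 - 3*b - 4) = (b - 1)*(b + 1)*(b - 4)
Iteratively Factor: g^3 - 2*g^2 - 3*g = (g - 3)*(g^2 + g) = (g - 3)*(g + 1)*(g)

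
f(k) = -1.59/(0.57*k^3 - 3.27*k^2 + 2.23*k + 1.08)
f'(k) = -1.59*(-1.71*k^2 + 6.54*k - 2.23)/(0.57*k^3 - 3.27*k^2 + 2.23*k + 1.08)^2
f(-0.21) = -3.44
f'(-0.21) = 27.38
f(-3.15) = 0.03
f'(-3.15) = 0.02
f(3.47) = 0.24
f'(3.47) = 0.00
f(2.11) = 0.47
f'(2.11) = -0.54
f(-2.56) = 0.04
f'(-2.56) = 0.04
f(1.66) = 0.98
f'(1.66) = -2.37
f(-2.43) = 0.05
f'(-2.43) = 0.04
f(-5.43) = 0.01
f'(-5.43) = 0.00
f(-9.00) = 0.00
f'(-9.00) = 0.00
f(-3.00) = 0.03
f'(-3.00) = 0.02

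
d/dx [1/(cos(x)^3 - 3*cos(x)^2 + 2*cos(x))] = (3*sin(x) + 2*sin(x)/cos(x)^2 - 6*tan(x))/((cos(x) - 2)^2*(cos(x) - 1)^2)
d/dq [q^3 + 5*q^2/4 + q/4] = 3*q^2 + 5*q/2 + 1/4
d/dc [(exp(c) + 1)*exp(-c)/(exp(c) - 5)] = (-exp(2*c) - 2*exp(c) + 5)*exp(-c)/(exp(2*c) - 10*exp(c) + 25)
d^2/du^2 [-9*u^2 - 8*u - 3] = -18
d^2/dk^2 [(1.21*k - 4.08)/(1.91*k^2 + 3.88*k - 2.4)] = ((6.196 - 13.8666*k)*(1.91*k^2 + 3.88*k - 2.4) + (1.21*k - 4.08)*(3.82*k + 3.88)*(7.64*k + 7.76))/(1.91*k^2 + 3.88*k - 2.4)^3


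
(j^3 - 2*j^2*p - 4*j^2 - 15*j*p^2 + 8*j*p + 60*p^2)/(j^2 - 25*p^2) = (j^2 + 3*j*p - 4*j - 12*p)/(j + 5*p)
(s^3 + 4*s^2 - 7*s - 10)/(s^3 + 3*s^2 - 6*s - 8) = (s + 5)/(s + 4)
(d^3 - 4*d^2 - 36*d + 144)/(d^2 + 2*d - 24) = d - 6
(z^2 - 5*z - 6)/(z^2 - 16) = (z^2 - 5*z - 6)/(z^2 - 16)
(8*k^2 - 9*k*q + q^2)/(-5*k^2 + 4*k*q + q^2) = (-8*k + q)/(5*k + q)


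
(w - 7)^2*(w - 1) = w^3 - 15*w^2 + 63*w - 49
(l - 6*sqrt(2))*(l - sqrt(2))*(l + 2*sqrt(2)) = l^3 - 5*sqrt(2)*l^2 - 16*l + 24*sqrt(2)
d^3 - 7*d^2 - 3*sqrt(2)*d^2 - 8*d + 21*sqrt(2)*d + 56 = (d - 7)*(d - 4*sqrt(2))*(d + sqrt(2))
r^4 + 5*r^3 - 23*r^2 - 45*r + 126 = (r - 3)*(r - 2)*(r + 3)*(r + 7)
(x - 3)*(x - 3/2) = x^2 - 9*x/2 + 9/2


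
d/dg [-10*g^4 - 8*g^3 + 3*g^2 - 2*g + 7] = -40*g^3 - 24*g^2 + 6*g - 2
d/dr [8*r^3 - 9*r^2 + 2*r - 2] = 24*r^2 - 18*r + 2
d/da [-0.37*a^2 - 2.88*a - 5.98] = -0.74*a - 2.88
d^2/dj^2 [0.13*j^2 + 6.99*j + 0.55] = 0.260000000000000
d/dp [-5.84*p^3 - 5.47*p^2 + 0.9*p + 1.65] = -17.52*p^2 - 10.94*p + 0.9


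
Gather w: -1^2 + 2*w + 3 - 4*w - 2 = -2*w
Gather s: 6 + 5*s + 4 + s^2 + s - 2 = s^2 + 6*s + 8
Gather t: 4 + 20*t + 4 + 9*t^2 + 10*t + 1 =9*t^2 + 30*t + 9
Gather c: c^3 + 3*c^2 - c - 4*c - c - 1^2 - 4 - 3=c^3 + 3*c^2 - 6*c - 8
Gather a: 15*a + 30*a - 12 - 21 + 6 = 45*a - 27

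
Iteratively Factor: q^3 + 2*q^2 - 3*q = (q)*(q^2 + 2*q - 3) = q*(q + 3)*(q - 1)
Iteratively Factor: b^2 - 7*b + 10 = (b - 2)*(b - 5)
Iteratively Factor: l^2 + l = (l + 1)*(l)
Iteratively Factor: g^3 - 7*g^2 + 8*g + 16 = (g - 4)*(g^2 - 3*g - 4) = (g - 4)*(g + 1)*(g - 4)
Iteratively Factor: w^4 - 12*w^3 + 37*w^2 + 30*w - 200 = (w - 5)*(w^3 - 7*w^2 + 2*w + 40) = (w - 5)^2*(w^2 - 2*w - 8) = (w - 5)^2*(w + 2)*(w - 4)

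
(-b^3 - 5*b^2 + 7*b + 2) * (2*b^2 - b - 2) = -2*b^5 - 9*b^4 + 21*b^3 + 7*b^2 - 16*b - 4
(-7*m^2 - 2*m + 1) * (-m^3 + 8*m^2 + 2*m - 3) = 7*m^5 - 54*m^4 - 31*m^3 + 25*m^2 + 8*m - 3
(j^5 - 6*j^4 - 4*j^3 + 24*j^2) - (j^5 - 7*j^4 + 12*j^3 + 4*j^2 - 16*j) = j^4 - 16*j^3 + 20*j^2 + 16*j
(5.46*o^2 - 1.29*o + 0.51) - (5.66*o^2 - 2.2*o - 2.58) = -0.2*o^2 + 0.91*o + 3.09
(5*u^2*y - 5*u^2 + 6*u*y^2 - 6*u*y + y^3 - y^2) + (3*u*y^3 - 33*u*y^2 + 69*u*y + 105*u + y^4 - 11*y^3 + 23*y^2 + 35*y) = 5*u^2*y - 5*u^2 + 3*u*y^3 - 27*u*y^2 + 63*u*y + 105*u + y^4 - 10*y^3 + 22*y^2 + 35*y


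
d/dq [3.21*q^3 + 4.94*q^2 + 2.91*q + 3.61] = 9.63*q^2 + 9.88*q + 2.91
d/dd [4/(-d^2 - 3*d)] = 4*(2*d + 3)/(d^2*(d + 3)^2)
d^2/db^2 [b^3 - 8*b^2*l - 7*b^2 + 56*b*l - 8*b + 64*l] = 6*b - 16*l - 14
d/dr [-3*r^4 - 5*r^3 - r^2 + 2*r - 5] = -12*r^3 - 15*r^2 - 2*r + 2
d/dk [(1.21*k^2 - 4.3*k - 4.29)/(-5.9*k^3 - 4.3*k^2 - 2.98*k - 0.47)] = (7.139*k^4 - 50.74*k^3 - 98.0288*k^2 - 38.0314*k - 10.7632)/(34.81*k^6 + 50.74*k^5 + 53.654*k^4 + 31.174*k^3 + 12.9224*k^2 + 2.8012*k + 0.2209)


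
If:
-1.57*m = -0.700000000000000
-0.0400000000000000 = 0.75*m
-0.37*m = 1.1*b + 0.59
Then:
No Solution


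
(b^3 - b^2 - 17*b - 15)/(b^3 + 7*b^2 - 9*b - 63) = (b^2 - 4*b - 5)/(b^2 + 4*b - 21)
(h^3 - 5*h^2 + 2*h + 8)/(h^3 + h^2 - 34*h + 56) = (h + 1)/(h + 7)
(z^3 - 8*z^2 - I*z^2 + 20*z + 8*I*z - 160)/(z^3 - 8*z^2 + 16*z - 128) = (z - 5*I)/(z - 4*I)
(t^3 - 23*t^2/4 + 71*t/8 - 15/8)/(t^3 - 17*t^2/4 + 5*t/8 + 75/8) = (4*t - 1)/(4*t + 5)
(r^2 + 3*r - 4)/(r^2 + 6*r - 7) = (r + 4)/(r + 7)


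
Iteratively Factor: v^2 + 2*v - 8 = (v + 4)*(v - 2)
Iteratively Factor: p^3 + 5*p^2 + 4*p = (p)*(p^2 + 5*p + 4) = p*(p + 4)*(p + 1)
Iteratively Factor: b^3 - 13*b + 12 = (b + 4)*(b^2 - 4*b + 3) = (b - 1)*(b + 4)*(b - 3)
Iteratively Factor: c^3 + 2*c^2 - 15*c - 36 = (c + 3)*(c^2 - c - 12) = (c - 4)*(c + 3)*(c + 3)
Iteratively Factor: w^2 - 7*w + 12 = (w - 4)*(w - 3)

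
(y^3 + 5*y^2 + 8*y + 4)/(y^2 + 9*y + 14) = (y^2 + 3*y + 2)/(y + 7)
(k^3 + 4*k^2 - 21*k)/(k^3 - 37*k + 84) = k/(k - 4)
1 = 1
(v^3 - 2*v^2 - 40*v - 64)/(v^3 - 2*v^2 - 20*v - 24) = (v^2 - 4*v - 32)/(v^2 - 4*v - 12)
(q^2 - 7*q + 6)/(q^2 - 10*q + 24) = (q - 1)/(q - 4)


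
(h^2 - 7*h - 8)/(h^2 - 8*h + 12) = (h^2 - 7*h - 8)/(h^2 - 8*h + 12)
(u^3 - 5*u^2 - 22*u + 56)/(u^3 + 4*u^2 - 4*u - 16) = (u - 7)/(u + 2)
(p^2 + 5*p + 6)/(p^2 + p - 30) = (p^2 + 5*p + 6)/(p^2 + p - 30)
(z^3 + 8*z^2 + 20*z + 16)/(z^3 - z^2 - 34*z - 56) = (z + 2)/(z - 7)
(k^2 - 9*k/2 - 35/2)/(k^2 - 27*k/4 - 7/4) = 2*(2*k + 5)/(4*k + 1)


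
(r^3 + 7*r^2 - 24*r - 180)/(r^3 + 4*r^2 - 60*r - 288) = (r - 5)/(r - 8)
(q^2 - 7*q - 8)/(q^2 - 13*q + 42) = (q^2 - 7*q - 8)/(q^2 - 13*q + 42)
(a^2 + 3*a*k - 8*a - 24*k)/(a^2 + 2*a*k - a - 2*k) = (a^2 + 3*a*k - 8*a - 24*k)/(a^2 + 2*a*k - a - 2*k)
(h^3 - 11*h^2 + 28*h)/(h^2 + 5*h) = (h^2 - 11*h + 28)/(h + 5)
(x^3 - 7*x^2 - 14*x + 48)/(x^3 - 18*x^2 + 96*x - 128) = (x + 3)/(x - 8)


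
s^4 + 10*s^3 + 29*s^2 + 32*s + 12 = (s + 1)^2*(s + 2)*(s + 6)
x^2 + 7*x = x*(x + 7)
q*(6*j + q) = 6*j*q + q^2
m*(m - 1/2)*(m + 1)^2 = m^4 + 3*m^3/2 - m/2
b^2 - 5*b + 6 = (b - 3)*(b - 2)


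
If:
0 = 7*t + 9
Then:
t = -9/7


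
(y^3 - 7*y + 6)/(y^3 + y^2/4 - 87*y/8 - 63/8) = 8*(y^2 - 3*y + 2)/(8*y^2 - 22*y - 21)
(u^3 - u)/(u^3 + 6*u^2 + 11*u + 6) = u*(u - 1)/(u^2 + 5*u + 6)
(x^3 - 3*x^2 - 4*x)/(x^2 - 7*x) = (x^2 - 3*x - 4)/(x - 7)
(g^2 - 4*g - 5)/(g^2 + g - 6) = (g^2 - 4*g - 5)/(g^2 + g - 6)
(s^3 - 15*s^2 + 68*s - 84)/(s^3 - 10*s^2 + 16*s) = (s^2 - 13*s + 42)/(s*(s - 8))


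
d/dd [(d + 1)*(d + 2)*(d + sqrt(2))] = 3*d^2 + 2*sqrt(2)*d + 6*d + 2 + 3*sqrt(2)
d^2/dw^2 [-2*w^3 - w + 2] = -12*w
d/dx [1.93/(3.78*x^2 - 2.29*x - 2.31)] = (4.4197 - 14.5908*x)/(-3.78*x^2 + 2.29*x + 2.31)^2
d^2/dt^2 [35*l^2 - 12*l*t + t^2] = 2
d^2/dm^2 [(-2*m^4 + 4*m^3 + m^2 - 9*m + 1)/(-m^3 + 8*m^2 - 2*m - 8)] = 2*(91*m^6 - 93*m^5 - 384*m^4 + 646*m^3 - 246*m^2 + 1032*m - 276)/(m^9 - 24*m^8 + 198*m^7 - 584*m^6 + 12*m^5 + 1536*m^4 - 568*m^3 - 1440*m^2 + 384*m + 512)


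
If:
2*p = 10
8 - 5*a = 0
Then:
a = 8/5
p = 5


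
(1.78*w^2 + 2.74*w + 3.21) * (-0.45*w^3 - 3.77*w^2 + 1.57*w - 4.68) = -0.801*w^5 - 7.9436*w^4 - 8.9797*w^3 - 16.1303*w^2 - 7.7835*w - 15.0228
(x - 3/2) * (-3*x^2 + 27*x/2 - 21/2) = -3*x^3 + 18*x^2 - 123*x/4 + 63/4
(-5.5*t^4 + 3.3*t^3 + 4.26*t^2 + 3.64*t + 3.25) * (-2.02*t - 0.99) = 11.11*t^5 - 1.221*t^4 - 11.8722*t^3 - 11.5702*t^2 - 10.1686*t - 3.2175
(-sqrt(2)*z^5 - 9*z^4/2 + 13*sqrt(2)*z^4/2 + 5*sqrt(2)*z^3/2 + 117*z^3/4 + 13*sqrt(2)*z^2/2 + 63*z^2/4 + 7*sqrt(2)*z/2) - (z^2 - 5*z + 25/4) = -sqrt(2)*z^5 - 9*z^4/2 + 13*sqrt(2)*z^4/2 + 5*sqrt(2)*z^3/2 + 117*z^3/4 + 13*sqrt(2)*z^2/2 + 59*z^2/4 + 7*sqrt(2)*z/2 + 5*z - 25/4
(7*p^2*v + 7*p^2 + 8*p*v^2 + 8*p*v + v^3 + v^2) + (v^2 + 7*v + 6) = 7*p^2*v + 7*p^2 + 8*p*v^2 + 8*p*v + v^3 + 2*v^2 + 7*v + 6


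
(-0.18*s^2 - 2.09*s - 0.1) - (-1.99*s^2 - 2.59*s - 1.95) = 1.81*s^2 + 0.5*s + 1.85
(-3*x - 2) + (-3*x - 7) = -6*x - 9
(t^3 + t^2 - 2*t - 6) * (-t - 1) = -t^4 - 2*t^3 + t^2 + 8*t + 6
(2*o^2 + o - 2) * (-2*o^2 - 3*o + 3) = -4*o^4 - 8*o^3 + 7*o^2 + 9*o - 6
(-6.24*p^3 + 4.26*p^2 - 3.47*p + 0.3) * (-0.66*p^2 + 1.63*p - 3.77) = 4.1184*p^5 - 12.9828*p^4 + 32.7588*p^3 - 21.9143*p^2 + 13.5709*p - 1.131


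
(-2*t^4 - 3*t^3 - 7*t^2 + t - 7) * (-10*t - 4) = 20*t^5 + 38*t^4 + 82*t^3 + 18*t^2 + 66*t + 28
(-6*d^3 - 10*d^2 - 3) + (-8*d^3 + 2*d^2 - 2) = -14*d^3 - 8*d^2 - 5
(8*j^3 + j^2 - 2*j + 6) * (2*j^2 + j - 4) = 16*j^5 + 10*j^4 - 35*j^3 + 6*j^2 + 14*j - 24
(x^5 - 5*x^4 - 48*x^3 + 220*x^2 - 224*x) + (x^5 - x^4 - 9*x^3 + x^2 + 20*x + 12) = 2*x^5 - 6*x^4 - 57*x^3 + 221*x^2 - 204*x + 12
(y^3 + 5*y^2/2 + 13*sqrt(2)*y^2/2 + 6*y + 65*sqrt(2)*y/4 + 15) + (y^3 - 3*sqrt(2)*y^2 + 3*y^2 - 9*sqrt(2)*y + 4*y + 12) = 2*y^3 + 7*sqrt(2)*y^2/2 + 11*y^2/2 + 10*y + 29*sqrt(2)*y/4 + 27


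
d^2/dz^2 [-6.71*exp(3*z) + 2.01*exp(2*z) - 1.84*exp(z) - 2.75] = (-60.39*exp(2*z) + 8.04*exp(z) - 1.84)*exp(z)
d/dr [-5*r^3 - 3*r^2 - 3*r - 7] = -15*r^2 - 6*r - 3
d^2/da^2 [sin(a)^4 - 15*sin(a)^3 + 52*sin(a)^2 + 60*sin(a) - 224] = -16*sin(a)^4 + 135*sin(a)^3 - 196*sin(a)^2 - 150*sin(a) + 104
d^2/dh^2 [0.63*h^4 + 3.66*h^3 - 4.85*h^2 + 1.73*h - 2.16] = 7.56*h^2 + 21.96*h - 9.7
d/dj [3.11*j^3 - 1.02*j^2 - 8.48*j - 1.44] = 9.33*j^2 - 2.04*j - 8.48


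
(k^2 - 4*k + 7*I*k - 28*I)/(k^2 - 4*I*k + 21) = (k^2 + k*(-4 + 7*I) - 28*I)/(k^2 - 4*I*k + 21)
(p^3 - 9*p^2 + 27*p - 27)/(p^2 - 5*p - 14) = (-p^3 + 9*p^2 - 27*p + 27)/(-p^2 + 5*p + 14)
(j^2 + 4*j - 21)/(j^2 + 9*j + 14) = (j - 3)/(j + 2)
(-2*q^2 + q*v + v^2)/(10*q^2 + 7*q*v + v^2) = (-q + v)/(5*q + v)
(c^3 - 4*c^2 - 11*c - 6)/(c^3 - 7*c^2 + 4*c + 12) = (c + 1)/(c - 2)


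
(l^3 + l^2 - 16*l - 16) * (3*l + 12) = 3*l^4 + 15*l^3 - 36*l^2 - 240*l - 192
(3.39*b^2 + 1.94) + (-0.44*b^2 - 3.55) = 2.95*b^2 - 1.61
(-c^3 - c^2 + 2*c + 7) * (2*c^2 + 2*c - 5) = -2*c^5 - 4*c^4 + 7*c^3 + 23*c^2 + 4*c - 35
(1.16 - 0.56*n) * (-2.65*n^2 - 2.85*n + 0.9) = 1.484*n^3 - 1.478*n^2 - 3.81*n + 1.044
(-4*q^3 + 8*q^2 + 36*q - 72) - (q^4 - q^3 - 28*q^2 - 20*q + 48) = -q^4 - 3*q^3 + 36*q^2 + 56*q - 120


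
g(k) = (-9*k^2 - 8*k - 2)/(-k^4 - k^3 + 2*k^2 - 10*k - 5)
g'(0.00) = 0.80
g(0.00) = 0.40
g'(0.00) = 0.80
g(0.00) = 0.40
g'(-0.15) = 0.64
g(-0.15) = 0.29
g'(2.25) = -0.48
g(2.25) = 1.21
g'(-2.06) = 2.39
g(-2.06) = -1.60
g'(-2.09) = 2.59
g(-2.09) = -1.67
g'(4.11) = -0.22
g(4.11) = 0.51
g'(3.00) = -0.41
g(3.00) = 0.86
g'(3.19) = -0.38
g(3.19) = 0.78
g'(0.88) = 0.75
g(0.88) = 1.18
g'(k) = (-18*k - 8)/(-k^4 - k^3 + 2*k^2 - 10*k - 5) + (-9*k^2 - 8*k - 2)*(4*k^3 + 3*k^2 - 4*k + 10)/(-k^4 - k^3 + 2*k^2 - 10*k - 5)^2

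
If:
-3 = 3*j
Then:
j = -1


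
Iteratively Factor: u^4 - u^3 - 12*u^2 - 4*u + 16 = (u - 1)*(u^3 - 12*u - 16) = (u - 1)*(u + 2)*(u^2 - 2*u - 8) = (u - 1)*(u + 2)^2*(u - 4)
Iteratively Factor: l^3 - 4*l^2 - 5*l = (l - 5)*(l^2 + l) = l*(l - 5)*(l + 1)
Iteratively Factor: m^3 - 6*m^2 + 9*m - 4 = (m - 1)*(m^2 - 5*m + 4) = (m - 1)^2*(m - 4)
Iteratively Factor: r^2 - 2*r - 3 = (r + 1)*(r - 3)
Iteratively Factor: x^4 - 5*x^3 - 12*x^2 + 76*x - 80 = (x - 2)*(x^3 - 3*x^2 - 18*x + 40) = (x - 5)*(x - 2)*(x^2 + 2*x - 8) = (x - 5)*(x - 2)*(x + 4)*(x - 2)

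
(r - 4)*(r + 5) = r^2 + r - 20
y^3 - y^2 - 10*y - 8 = (y - 4)*(y + 1)*(y + 2)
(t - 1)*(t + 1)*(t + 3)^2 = t^4 + 6*t^3 + 8*t^2 - 6*t - 9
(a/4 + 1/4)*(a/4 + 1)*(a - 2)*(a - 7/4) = a^4/16 + 5*a^3/64 - 45*a^2/64 + 5*a/32 + 7/8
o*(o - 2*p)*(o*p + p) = o^3*p - 2*o^2*p^2 + o^2*p - 2*o*p^2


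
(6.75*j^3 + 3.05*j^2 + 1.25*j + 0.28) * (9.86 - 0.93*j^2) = -6.2775*j^5 - 2.8365*j^4 + 65.3925*j^3 + 29.8126*j^2 + 12.325*j + 2.7608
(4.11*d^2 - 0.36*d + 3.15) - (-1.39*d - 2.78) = 4.11*d^2 + 1.03*d + 5.93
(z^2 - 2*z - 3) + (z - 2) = z^2 - z - 5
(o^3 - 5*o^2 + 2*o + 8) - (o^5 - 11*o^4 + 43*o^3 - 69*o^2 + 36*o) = -o^5 + 11*o^4 - 42*o^3 + 64*o^2 - 34*o + 8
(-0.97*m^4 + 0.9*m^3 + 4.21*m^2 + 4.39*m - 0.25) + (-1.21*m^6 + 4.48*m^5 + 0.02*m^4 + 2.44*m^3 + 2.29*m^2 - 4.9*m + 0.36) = -1.21*m^6 + 4.48*m^5 - 0.95*m^4 + 3.34*m^3 + 6.5*m^2 - 0.510000000000001*m + 0.11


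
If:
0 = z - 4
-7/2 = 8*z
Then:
No Solution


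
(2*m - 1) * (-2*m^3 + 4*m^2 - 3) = -4*m^4 + 10*m^3 - 4*m^2 - 6*m + 3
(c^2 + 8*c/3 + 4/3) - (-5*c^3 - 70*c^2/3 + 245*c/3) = 5*c^3 + 73*c^2/3 - 79*c + 4/3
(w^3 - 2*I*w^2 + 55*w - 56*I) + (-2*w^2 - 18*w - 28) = w^3 - 2*w^2 - 2*I*w^2 + 37*w - 28 - 56*I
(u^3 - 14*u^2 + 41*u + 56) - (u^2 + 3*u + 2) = u^3 - 15*u^2 + 38*u + 54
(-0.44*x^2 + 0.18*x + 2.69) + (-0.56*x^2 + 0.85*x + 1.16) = -1.0*x^2 + 1.03*x + 3.85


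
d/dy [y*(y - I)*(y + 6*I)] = 3*y^2 + 10*I*y + 6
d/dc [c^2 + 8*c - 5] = 2*c + 8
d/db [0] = 0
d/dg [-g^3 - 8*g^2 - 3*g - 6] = -3*g^2 - 16*g - 3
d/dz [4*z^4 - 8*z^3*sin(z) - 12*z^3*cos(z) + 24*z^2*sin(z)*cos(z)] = 4*z*(3*z^2*sin(z) - 2*z^2*cos(z) + 4*z^2 - 6*z*sin(z) - 9*z*cos(z) + 6*z*cos(2*z) + 6*sin(2*z))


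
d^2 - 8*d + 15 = (d - 5)*(d - 3)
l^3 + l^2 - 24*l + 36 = (l - 3)*(l - 2)*(l + 6)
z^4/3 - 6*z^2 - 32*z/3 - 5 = (z/3 + 1)*(z - 5)*(z + 1)^2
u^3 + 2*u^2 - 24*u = u*(u - 4)*(u + 6)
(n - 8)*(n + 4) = n^2 - 4*n - 32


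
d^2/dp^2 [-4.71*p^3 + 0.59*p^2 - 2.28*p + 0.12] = 1.18 - 28.26*p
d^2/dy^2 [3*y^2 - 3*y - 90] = 6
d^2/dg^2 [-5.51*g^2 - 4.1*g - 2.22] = -11.0200000000000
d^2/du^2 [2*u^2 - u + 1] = 4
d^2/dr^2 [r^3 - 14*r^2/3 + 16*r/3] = 6*r - 28/3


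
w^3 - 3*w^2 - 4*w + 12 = (w - 3)*(w - 2)*(w + 2)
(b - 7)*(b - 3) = b^2 - 10*b + 21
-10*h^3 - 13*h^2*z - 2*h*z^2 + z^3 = (-5*h + z)*(h + z)*(2*h + z)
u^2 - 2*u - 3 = (u - 3)*(u + 1)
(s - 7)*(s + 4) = s^2 - 3*s - 28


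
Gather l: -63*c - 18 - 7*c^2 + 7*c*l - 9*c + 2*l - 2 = -7*c^2 - 72*c + l*(7*c + 2) - 20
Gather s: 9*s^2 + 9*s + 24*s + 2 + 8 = 9*s^2 + 33*s + 10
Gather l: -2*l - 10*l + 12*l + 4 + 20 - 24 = 0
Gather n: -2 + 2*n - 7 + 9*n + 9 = 11*n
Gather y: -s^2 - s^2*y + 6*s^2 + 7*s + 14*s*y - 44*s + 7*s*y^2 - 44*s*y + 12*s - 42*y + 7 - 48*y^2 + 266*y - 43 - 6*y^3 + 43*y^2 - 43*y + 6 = 5*s^2 - 25*s - 6*y^3 + y^2*(7*s - 5) + y*(-s^2 - 30*s + 181) - 30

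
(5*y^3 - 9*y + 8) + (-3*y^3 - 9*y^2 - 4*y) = 2*y^3 - 9*y^2 - 13*y + 8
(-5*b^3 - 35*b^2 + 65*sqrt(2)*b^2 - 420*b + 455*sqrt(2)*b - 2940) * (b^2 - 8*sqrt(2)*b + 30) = -5*b^5 - 35*b^4 + 105*sqrt(2)*b^4 - 1610*b^3 + 735*sqrt(2)*b^3 - 11270*b^2 + 5310*sqrt(2)*b^2 - 12600*b + 37170*sqrt(2)*b - 88200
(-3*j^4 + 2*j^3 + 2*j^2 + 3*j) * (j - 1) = -3*j^5 + 5*j^4 + j^2 - 3*j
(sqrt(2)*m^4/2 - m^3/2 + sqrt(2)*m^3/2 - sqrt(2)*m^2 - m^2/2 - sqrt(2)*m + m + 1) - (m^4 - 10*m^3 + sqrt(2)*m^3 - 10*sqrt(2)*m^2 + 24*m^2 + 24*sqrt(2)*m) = -m^4 + sqrt(2)*m^4/2 - sqrt(2)*m^3/2 + 19*m^3/2 - 49*m^2/2 + 9*sqrt(2)*m^2 - 25*sqrt(2)*m + m + 1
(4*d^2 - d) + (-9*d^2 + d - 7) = -5*d^2 - 7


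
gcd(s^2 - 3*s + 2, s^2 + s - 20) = 1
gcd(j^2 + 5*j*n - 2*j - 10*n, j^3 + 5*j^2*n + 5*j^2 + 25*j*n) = j + 5*n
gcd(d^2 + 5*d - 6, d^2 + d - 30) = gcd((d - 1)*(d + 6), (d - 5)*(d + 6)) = d + 6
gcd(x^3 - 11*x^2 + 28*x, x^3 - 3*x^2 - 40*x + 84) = x - 7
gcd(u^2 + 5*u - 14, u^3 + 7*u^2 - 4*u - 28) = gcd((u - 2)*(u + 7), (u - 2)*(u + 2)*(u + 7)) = u^2 + 5*u - 14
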